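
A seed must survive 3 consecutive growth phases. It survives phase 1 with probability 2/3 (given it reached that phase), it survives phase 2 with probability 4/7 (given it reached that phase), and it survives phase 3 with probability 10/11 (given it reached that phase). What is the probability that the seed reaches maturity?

80/231

Multiplying along the chain,
P = 2/3 × 4/7 × 10/11 = 80/231.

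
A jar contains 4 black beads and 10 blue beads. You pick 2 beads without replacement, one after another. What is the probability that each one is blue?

45/91

P(all blue) = 10/14 × 9/13 = 90/182 = 45/91.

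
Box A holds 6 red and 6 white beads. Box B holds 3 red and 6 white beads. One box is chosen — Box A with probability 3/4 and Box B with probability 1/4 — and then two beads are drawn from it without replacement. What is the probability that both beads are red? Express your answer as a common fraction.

101/528

From Box A: P(both red) = (6/12)(5/11) = 5/22.
From Box B: P(both red) = (3/9)(2/8) = 1/12.
Total probability = (3/4)(5/22) + (1/4)(1/12) = 101/528.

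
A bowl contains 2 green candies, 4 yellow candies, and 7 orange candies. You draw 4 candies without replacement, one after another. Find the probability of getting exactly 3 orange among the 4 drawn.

42/143

One ordering (orange drawn first) has probability 7/13 × 6/12 × 5/11 × 6/10 = 1260/17160 = 21/286.
There are C(4,3) = 4 such orderings, each equally likely, so P = 4 × 21/286 = 42/143.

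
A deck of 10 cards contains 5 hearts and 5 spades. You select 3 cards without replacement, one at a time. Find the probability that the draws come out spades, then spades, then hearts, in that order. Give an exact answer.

Multiply the probability of each draw given the previous ones:
P = 5/10 × 4/9 × 5/8 = 100/720 = 5/36.

5/36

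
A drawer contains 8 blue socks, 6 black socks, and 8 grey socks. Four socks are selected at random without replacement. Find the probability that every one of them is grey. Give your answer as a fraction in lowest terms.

2/209

P(every draw is grey) = 8/22 × 7/21 × 6/20 × 5/19 = 1680/175560 = 2/209.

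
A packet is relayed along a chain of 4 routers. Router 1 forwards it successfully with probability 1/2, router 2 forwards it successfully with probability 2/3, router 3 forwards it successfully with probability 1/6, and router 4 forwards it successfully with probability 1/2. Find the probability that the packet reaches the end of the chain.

Multiplying along the chain,
P = 1/2 × 2/3 × 1/6 × 1/2 = 2/72 = 1/36.

1/36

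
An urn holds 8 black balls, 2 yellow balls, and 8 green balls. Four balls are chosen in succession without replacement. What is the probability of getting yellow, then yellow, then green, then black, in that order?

Chain rule:
P = 2/18 × 1/17 × 8/16 × 8/15 = 128/73440 = 4/2295.

4/2295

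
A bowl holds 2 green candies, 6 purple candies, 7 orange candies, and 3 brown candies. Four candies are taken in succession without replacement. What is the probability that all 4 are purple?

P = 6/18 × 5/17 × 4/16 × 3/15 = 360/73440 = 1/204.

1/204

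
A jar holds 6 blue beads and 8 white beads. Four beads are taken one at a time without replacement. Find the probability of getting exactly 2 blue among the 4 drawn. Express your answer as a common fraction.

One ordering (blue drawn first) has probability 6/14 × 5/13 × 8/12 × 7/11 = 1680/24024 = 10/143.
There are C(4,2) = 6 such orderings, each equally likely, so P = 6 × 10/143 = 60/143.

60/143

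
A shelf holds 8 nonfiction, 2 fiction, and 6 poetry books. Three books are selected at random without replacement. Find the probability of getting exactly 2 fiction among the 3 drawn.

One ordering (fiction drawn first) has probability 2/16 × 1/15 × 14/14 = 28/3360 = 1/120.
There are C(3,2) = 3 such orderings, each equally likely, so P = 3 × 1/120 = 1/40.

1/40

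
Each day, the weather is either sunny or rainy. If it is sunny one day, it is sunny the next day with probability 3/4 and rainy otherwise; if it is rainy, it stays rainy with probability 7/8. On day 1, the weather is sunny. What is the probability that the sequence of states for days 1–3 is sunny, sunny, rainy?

Day 1 is given. For each transition, use the conditional probability from the current state:
P(sunny | sunny) = 3/4; P(rainy | sunny) = 1/4.
P = 3/4 × 1/4 = 3/16.

3/16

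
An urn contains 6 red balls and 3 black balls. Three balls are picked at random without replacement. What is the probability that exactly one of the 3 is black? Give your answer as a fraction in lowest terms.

15/28

One ordering (black drawn first) has probability 3/9 × 6/8 × 5/7 = 90/504 = 5/28.
There are C(3,1) = 3 such orderings, each equally likely, so P = 3 × 5/28 = 15/28.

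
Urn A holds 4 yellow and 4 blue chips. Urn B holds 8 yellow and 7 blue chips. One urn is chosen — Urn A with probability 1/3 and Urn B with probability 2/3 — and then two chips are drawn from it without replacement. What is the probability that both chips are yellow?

From Urn A: P(both yellow) = (4/8)(3/7) = 3/14.
From Urn B: P(both yellow) = (8/15)(7/14) = 4/15.
Total probability = (1/3)(3/14) + (2/3)(4/15) = 157/630.

157/630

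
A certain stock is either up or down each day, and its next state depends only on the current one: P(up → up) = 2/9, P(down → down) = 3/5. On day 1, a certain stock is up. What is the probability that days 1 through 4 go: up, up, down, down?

14/135

Day 1 is given. For each transition, use the conditional probability from the current state:
P(up | up) = 2/9; P(down | up) = 7/9; P(down | down) = 3/5.
P = 2/9 × 7/9 × 3/5 = 42/405 = 14/135.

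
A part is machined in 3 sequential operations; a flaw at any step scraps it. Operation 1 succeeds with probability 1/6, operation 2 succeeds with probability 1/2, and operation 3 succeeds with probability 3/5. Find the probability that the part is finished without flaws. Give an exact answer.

Multiplying along the chain,
P = 1/6 × 1/2 × 3/5 = 3/60 = 1/20.

1/20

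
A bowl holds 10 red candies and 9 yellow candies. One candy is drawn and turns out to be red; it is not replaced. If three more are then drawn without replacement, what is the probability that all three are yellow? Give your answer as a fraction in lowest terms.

7/68

After the first draw, 9 of the remaining 18 candies are yellow.
P = 9/18 × 8/17 × 7/16 = 504/4896 = 7/68.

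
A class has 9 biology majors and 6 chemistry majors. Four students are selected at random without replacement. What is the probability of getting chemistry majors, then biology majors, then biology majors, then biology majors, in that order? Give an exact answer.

Each draw changes the counts, so multiply the conditional probabilities along the sequence:
P = 6/15 × 9/14 × 8/13 × 7/12 = 3024/32760 = 6/65.

6/65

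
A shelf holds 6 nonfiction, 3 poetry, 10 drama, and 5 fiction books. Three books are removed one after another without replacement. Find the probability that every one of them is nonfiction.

P(every draw is nonfiction) = 6/24 × 5/23 × 4/22 = 120/12144 = 5/506.

5/506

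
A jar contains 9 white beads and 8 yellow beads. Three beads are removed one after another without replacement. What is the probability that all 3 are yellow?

7/85

P(every draw is yellow) = 8/17 × 7/16 × 6/15 = 336/4080 = 7/85.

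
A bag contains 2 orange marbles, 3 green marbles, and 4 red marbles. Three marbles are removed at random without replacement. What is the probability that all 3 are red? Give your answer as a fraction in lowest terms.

P(all red) = 4/9 × 3/8 × 2/7 = 24/504 = 1/21.

1/21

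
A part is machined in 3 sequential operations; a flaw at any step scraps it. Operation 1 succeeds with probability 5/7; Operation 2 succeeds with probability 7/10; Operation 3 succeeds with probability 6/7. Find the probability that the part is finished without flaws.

Each stage is reached only if all earlier stages succeed, so
P = 5/7 × 7/10 × 6/7 = 210/490 = 3/7.

3/7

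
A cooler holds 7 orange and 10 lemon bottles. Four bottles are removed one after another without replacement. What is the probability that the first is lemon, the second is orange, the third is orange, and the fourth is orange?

Multiply the probability of each draw given the previous ones:
P = 10/17 × 7/16 × 6/15 × 5/14 = 2100/57120 = 5/136.

5/136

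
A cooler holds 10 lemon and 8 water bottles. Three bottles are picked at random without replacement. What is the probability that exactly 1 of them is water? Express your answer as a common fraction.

One ordering (water drawn first) has probability 8/18 × 10/17 × 9/16 = 720/4896 = 5/34.
There are C(3,1) = 3 such orderings, each equally likely, so P = 3 × 5/34 = 15/34.

15/34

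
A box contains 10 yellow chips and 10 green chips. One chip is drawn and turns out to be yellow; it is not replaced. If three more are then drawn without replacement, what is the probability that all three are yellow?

28/323

After the first draw, 9 of the remaining 19 chips are yellow.
P = 9/19 × 8/18 × 7/17 = 504/5814 = 28/323.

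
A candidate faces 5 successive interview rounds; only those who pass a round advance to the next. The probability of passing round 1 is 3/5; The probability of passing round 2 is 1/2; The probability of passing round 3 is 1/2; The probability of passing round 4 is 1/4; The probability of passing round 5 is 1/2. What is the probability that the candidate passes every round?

3/160

Each stage is reached only if all earlier stages succeed, so
P = 3/5 × 1/2 × 1/2 × 1/4 × 1/2 = 3/160.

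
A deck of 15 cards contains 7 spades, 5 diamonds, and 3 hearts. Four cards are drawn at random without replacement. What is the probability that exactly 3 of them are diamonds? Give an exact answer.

One ordering (diamonds drawn first) has probability 5/15 × 4/14 × 3/13 × 10/12 = 600/32760 = 5/273.
There are C(4,3) = 4 such orderings, each equally likely, so P = 4 × 5/273 = 20/273.

20/273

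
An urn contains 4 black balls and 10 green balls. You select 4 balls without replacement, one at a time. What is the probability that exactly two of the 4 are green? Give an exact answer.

270/1001

One ordering (green drawn first) has probability 10/14 × 9/13 × 4/12 × 3/11 = 1080/24024 = 45/1001.
There are C(4,2) = 6 such orderings, each equally likely, so P = 6 × 45/1001 = 270/1001.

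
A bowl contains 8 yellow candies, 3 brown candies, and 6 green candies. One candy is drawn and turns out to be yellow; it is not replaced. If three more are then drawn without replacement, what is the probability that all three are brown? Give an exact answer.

1/560

With the first candy removed, 3 brown remain out of 16.
P = 3/16 × 2/15 × 1/14 = 6/3360 = 1/560.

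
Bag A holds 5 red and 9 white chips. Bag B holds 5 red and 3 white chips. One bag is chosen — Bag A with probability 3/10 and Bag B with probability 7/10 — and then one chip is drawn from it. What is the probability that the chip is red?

61/112

From Bag A: P(red) = 5/14.
From Bag B: P(red) = 5/8.
Total probability = (3/10)(5/14) + (7/10)(5/8) = 61/112.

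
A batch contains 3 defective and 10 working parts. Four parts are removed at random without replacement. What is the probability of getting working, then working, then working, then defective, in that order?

18/143

Chain rule:
P = 10/13 × 9/12 × 8/11 × 3/10 = 2160/17160 = 18/143.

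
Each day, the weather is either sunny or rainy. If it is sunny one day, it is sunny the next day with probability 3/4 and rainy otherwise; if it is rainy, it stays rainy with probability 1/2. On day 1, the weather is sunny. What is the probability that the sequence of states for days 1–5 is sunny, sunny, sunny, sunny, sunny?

Day 1 is given. For each transition, use the conditional probability from the current state:
P(sunny | sunny) = 3/4; P(sunny | sunny) = 3/4; P(sunny | sunny) = 3/4; P(sunny | sunny) = 3/4.
P = 3/4 × 3/4 × 3/4 × 3/4 = 81/256.

81/256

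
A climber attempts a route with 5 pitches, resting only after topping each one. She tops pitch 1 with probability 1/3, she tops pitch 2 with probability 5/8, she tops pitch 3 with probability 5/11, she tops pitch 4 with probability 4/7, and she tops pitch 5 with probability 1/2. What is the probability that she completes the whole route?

Each stage is reached only if all earlier stages succeed, so
P = 1/3 × 5/8 × 5/11 × 4/7 × 1/2 = 100/3696 = 25/924.

25/924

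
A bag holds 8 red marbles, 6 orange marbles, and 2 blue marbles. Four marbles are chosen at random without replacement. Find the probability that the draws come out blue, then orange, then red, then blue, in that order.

Chain rule:
P = 2/16 × 6/15 × 8/14 × 1/13 = 96/43680 = 1/455.

1/455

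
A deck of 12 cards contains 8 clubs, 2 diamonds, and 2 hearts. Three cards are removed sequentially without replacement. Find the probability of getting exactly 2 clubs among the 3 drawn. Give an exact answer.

One ordering (clubs drawn first) has probability 8/12 × 7/11 × 4/10 = 224/1320 = 28/165.
There are C(3,2) = 3 such orderings, each equally likely, so P = 3 × 28/165 = 28/55.

28/55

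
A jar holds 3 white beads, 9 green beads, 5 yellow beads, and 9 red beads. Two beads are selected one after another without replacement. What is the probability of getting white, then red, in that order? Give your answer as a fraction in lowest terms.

27/650

Multiply the probability of each draw given the previous ones:
P = 3/26 × 9/25 = 27/650.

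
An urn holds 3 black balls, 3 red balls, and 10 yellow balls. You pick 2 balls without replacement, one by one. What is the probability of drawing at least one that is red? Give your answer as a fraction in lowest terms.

P(no red) = 13/16 × 12/15 = 156/240 = 13/20.
P(at least one) = 1 − 13/20 = 7/20.

7/20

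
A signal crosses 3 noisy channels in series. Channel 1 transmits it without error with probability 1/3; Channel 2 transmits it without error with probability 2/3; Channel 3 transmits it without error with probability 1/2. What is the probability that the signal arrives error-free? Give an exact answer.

Multiplying along the chain,
P = 1/3 × 2/3 × 1/2 = 2/18 = 1/9.

1/9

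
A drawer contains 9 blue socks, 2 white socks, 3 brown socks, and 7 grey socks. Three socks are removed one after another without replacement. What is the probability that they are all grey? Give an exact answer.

1/38

P = 7/21 × 6/20 × 5/19 = 210/7980 = 1/38.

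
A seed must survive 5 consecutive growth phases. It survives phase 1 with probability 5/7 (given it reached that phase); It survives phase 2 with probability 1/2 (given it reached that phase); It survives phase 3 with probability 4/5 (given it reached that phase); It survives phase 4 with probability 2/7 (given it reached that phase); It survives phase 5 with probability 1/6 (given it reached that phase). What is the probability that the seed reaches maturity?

The events are sequential, so multiply the conditional probabilities:
P = 5/7 × 1/2 × 4/5 × 2/7 × 1/6 = 40/2940 = 2/147.

2/147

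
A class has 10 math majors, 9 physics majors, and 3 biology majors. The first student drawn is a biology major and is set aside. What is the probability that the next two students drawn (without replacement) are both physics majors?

6/35

With the first student removed, 9 physics majors remain out of 21.
P = 9/21 × 8/20 = 72/420 = 6/35.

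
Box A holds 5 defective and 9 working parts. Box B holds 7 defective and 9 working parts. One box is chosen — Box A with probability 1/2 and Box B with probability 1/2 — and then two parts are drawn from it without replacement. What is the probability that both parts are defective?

From Box A: P(both defective) = (5/14)(4/13) = 10/91.
From Box B: P(both defective) = (7/16)(6/15) = 7/40.
Total probability = (1/2)(10/91) + (1/2)(7/40) = 1037/7280.

1037/7280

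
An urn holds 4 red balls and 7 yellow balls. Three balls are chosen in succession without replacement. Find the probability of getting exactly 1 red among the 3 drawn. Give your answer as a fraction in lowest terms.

One ordering (red drawn first) has probability 4/11 × 7/10 × 6/9 = 168/990 = 28/165.
There are C(3,1) = 3 such orderings, each equally likely, so P = 3 × 28/165 = 28/55.

28/55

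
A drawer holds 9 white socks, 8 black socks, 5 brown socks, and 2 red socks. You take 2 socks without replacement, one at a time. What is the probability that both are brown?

P = 5/24 × 4/23 = 20/552 = 5/138.

5/138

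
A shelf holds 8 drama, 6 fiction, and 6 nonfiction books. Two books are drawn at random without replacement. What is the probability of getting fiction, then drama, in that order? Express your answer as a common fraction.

Each draw changes the counts, so multiply the conditional probabilities along the sequence:
P = 6/20 × 8/19 = 48/380 = 12/95.

12/95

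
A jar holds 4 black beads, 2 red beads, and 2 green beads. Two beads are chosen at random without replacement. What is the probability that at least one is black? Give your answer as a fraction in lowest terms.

11/14

P(no black) = 4/8 × 3/7 = 12/56 = 3/14.
P(at least one) = 1 − 3/14 = 11/14.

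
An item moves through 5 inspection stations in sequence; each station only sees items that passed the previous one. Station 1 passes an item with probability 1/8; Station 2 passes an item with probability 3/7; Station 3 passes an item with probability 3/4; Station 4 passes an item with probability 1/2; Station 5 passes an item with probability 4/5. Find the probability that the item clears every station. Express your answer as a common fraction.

The events are sequential, so multiply the conditional probabilities:
P = 1/8 × 3/7 × 3/4 × 1/2 × 4/5 = 36/2240 = 9/560.

9/560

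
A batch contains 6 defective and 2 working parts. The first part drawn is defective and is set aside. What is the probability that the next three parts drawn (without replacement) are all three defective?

After the first draw, 5 of the remaining 7 parts are defective.
P = 5/7 × 4/6 × 3/5 = 60/210 = 2/7.

2/7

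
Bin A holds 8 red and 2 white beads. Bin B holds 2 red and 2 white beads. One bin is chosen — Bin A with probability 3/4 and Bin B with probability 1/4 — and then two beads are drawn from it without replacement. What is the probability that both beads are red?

From Bin A: P(both red) = (8/10)(7/9) = 28/45.
From Bin B: P(both red) = (2/4)(1/3) = 1/6.
Total probability = (3/4)(28/45) + (1/4)(1/6) = 61/120.

61/120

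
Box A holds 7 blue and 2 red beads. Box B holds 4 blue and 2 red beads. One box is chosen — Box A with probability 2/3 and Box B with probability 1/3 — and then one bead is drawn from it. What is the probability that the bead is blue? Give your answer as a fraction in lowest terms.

From Box A: P(blue) = 7/9.
From Box B: P(blue) = 4/6.
Total probability = (2/3)(7/9) + (1/3)(4/6) = 20/27.

20/27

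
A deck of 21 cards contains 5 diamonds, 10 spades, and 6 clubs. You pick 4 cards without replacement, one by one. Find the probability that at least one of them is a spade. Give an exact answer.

377/399

P(no spades) = 11/21 × 10/20 × 9/19 × 8/18 = 7920/143640 = 22/399.
P(at least one) = 1 − 22/399 = 377/399.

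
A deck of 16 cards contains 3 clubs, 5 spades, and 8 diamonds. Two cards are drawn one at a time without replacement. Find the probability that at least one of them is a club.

P(no clubs) = 13/16 × 12/15 = 156/240 = 13/20.
P(at least one) = 1 − 13/20 = 7/20.

7/20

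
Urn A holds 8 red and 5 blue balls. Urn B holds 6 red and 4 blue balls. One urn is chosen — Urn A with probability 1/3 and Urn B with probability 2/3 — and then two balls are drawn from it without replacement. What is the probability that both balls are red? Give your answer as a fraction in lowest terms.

From Urn A: P(both red) = (8/13)(7/12) = 14/39.
From Urn B: P(both red) = (6/10)(5/9) = 1/3.
Total probability = (1/3)(14/39) + (2/3)(1/3) = 40/117.

40/117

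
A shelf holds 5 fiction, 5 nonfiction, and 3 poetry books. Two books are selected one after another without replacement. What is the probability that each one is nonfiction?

5/39

P = 5/13 × 4/12 = 20/156 = 5/39.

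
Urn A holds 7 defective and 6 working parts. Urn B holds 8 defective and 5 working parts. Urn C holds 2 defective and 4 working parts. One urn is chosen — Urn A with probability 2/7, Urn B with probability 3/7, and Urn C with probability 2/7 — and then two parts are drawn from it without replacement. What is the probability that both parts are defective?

From Urn A: P(both defective) = (7/13)(6/12) = 7/26.
From Urn B: P(both defective) = (8/13)(7/12) = 14/39.
From Urn C: P(both defective) = (2/6)(1/5) = 1/15.
Total probability = (2/7)(7/26) + (3/7)(14/39) + (2/7)(1/15) = 341/1365.

341/1365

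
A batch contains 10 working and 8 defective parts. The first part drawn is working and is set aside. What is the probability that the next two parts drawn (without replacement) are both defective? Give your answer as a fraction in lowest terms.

With the first part removed, 8 defective remain out of 17.
P = 8/17 × 7/16 = 56/272 = 7/34.

7/34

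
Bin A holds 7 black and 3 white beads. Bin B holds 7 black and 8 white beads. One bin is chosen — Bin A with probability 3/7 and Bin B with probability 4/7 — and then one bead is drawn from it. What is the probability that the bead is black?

From Bin A: P(black) = 7/10.
From Bin B: P(black) = 7/15.
Total probability = (3/7)(7/10) + (4/7)(7/15) = 17/30.

17/30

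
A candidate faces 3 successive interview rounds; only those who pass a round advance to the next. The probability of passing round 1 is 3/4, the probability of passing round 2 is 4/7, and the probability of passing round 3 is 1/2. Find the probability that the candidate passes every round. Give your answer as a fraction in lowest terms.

The events are sequential, so multiply the conditional probabilities:
P = 3/4 × 4/7 × 1/2 = 12/56 = 3/14.

3/14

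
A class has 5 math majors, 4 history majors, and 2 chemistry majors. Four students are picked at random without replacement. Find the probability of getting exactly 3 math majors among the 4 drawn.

2/11

One ordering (math majors drawn first) has probability 5/11 × 4/10 × 3/9 × 6/8 = 360/7920 = 1/22.
There are C(4,3) = 4 such orderings, each equally likely, so P = 4 × 1/22 = 2/11.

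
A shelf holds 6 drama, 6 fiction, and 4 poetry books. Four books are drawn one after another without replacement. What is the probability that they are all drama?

3/364

P = 6/16 × 5/15 × 4/14 × 3/13 = 360/43680 = 3/364.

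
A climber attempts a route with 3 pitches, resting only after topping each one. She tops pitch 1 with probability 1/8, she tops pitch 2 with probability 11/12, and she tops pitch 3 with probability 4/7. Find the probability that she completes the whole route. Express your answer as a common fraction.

Each stage is reached only if all earlier stages succeed, so
P = 1/8 × 11/12 × 4/7 = 44/672 = 11/168.

11/168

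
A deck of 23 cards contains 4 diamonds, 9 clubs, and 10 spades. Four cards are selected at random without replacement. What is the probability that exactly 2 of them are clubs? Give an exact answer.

One ordering (clubs drawn first) has probability 9/23 × 8/22 × 14/21 × 13/20 = 13104/212520 = 78/1265.
There are C(4,2) = 6 such orderings, each equally likely, so P = 6 × 78/1265 = 468/1265.

468/1265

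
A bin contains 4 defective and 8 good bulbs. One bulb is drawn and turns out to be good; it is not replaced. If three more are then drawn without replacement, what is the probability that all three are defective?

4/165

After the first draw, 4 of the remaining 11 bulbs are defective.
P = 4/11 × 3/10 × 2/9 = 24/990 = 4/165.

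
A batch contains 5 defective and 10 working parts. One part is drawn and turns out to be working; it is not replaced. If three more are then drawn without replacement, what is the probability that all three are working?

With the first part removed, 9 working remain out of 14.
P = 9/14 × 8/13 × 7/12 = 504/2184 = 3/13.

3/13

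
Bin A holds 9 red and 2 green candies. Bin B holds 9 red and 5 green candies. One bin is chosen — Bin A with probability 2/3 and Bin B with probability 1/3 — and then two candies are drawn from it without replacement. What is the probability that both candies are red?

2844/5005

From Bin A: P(both red) = (9/11)(8/10) = 36/55.
From Bin B: P(both red) = (9/14)(8/13) = 36/91.
Total probability = (2/3)(36/55) + (1/3)(36/91) = 2844/5005.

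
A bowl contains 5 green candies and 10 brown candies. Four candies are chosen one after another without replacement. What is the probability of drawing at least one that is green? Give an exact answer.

11/13

P(no green) = 10/15 × 9/14 × 8/13 × 7/12 = 5040/32760 = 2/13.
P(at least one) = 1 − 2/13 = 11/13.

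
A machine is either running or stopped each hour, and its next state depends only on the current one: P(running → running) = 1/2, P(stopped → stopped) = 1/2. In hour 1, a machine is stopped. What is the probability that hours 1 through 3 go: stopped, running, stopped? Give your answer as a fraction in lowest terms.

Hour 1 is given. For each transition, use the conditional probability from the current state:
P(running | stopped) = 1/2; P(stopped | running) = 1/2.
P = 1/2 × 1/2 = 1/4.

1/4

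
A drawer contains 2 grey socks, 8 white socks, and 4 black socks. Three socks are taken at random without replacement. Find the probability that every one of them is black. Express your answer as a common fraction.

P(all black) = 4/14 × 3/13 × 2/12 = 24/2184 = 1/91.

1/91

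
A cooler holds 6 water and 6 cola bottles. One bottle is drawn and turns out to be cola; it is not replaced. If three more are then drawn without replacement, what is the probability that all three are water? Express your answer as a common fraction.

4/33

After the first draw, 6 of the remaining 11 bottles are water.
P = 6/11 × 5/10 × 4/9 = 120/990 = 4/33.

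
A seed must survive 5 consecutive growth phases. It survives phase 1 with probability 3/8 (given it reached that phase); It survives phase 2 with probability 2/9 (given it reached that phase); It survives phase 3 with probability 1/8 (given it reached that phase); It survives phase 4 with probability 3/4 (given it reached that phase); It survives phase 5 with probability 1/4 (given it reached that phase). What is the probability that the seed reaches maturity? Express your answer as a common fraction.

1/512

Each stage is reached only if all earlier stages succeed, so
P = 3/8 × 2/9 × 1/8 × 3/4 × 1/4 = 18/9216 = 1/512.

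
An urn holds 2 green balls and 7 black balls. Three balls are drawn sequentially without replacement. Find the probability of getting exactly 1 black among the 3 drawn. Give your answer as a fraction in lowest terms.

1/12

One ordering (black drawn first) has probability 7/9 × 2/8 × 1/7 = 14/504 = 1/36.
There are C(3,1) = 3 such orderings, each equally likely, so P = 3 × 1/36 = 1/12.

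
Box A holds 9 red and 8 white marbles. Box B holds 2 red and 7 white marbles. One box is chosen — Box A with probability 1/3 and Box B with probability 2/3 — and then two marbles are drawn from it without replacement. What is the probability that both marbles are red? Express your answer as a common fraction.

From Box A: P(both red) = (9/17)(8/16) = 9/34.
From Box B: P(both red) = (2/9)(1/8) = 1/36.
Total probability = (1/3)(9/34) + (2/3)(1/36) = 49/459.

49/459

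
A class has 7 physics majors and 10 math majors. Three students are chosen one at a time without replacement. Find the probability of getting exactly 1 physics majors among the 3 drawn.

63/136

One ordering (a physics major drawn first) has probability 7/17 × 10/16 × 9/15 = 630/4080 = 21/136.
There are C(3,1) = 3 such orderings, each equally likely, so P = 3 × 21/136 = 63/136.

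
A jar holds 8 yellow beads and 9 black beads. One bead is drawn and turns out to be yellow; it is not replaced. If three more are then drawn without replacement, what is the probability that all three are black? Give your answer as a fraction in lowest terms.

3/20

With the first bead removed, 9 black remain out of 16.
P = 9/16 × 8/15 × 7/14 = 504/3360 = 3/20.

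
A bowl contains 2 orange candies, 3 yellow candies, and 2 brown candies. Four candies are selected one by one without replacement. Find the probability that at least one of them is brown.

P(no brown) = 5/7 × 4/6 × 3/5 × 2/4 = 120/840 = 1/7.
P(at least one) = 1 − 1/7 = 6/7.

6/7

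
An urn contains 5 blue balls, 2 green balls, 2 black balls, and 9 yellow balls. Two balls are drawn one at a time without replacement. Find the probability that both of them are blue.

10/153

P(every draw is blue) = 5/18 × 4/17 = 20/306 = 10/153.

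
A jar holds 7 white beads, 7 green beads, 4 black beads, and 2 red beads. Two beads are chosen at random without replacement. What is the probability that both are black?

3/95

P(all black) = 4/20 × 3/19 = 12/380 = 3/95.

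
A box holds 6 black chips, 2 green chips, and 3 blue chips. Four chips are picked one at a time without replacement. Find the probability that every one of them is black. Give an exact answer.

P(all black) = 6/11 × 5/10 × 4/9 × 3/8 = 360/7920 = 1/22.

1/22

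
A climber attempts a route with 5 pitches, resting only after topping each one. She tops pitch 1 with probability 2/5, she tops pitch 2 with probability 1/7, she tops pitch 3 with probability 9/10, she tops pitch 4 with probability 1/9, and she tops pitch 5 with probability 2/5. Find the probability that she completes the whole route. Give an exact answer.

Each stage is reached only if all earlier stages succeed, so
P = 2/5 × 1/7 × 9/10 × 1/9 × 2/5 = 36/15750 = 2/875.

2/875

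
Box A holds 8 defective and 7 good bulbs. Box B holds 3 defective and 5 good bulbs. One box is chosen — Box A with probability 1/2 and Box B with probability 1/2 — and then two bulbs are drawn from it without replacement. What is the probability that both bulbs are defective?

From Box A: P(both defective) = (8/15)(7/14) = 4/15.
From Box B: P(both defective) = (3/8)(2/7) = 3/28.
Total probability = (1/2)(4/15) + (1/2)(3/28) = 157/840.

157/840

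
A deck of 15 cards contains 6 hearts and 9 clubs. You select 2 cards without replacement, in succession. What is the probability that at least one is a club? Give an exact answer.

P(no clubs) = 6/15 × 5/14 = 30/210 = 1/7.
P(at least one) = 1 − 1/7 = 6/7.

6/7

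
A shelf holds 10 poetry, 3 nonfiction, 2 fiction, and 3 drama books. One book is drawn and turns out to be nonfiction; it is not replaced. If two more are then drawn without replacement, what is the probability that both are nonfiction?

1/136

With the first book removed, 2 nonfiction remain out of 17.
P = 2/17 × 1/16 = 2/272 = 1/136.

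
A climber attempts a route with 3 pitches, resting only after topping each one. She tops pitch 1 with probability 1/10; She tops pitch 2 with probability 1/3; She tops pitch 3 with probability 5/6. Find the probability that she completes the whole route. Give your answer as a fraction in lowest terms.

1/36

The events are sequential, so multiply the conditional probabilities:
P = 1/10 × 1/3 × 5/6 = 5/180 = 1/36.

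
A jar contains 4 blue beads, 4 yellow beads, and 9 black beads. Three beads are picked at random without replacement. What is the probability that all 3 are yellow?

P = 4/17 × 3/16 × 2/15 = 24/4080 = 1/170.

1/170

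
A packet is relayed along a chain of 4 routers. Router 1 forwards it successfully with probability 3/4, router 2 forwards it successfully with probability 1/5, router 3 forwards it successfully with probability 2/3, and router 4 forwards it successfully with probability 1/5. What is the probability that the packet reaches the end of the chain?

1/50

Each stage is reached only if all earlier stages succeed, so
P = 3/4 × 1/5 × 2/3 × 1/5 = 6/300 = 1/50.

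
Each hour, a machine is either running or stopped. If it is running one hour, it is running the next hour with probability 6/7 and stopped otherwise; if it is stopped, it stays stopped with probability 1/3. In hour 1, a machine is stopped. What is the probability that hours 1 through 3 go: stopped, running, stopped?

Hour 1 is given. For each transition, use the conditional probability from the current state:
P(running | stopped) = 2/3; P(stopped | running) = 1/7.
P = 2/3 × 1/7 = 2/21.

2/21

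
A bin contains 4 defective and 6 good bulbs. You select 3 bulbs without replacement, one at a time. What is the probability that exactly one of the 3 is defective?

One ordering (defective drawn first) has probability 4/10 × 6/9 × 5/8 = 120/720 = 1/6.
There are C(3,1) = 3 such orderings, each equally likely, so P = 3 × 1/6 = 1/2.

1/2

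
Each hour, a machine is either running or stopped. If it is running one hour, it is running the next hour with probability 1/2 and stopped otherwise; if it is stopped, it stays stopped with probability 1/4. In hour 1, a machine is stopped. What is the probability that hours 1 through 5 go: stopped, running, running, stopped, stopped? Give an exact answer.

3/64

Hour 1 is given. For each transition, use the conditional probability from the current state:
P(running | stopped) = 3/4; P(running | running) = 1/2; P(stopped | running) = 1/2; P(stopped | stopped) = 1/4.
P = 3/4 × 1/2 × 1/2 × 1/4 = 3/64.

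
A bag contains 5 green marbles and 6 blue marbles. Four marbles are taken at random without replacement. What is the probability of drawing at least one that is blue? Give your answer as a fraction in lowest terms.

65/66

P(no blue) = 5/11 × 4/10 × 3/9 × 2/8 = 120/7920 = 1/66.
P(at least one) = 1 − 1/66 = 65/66.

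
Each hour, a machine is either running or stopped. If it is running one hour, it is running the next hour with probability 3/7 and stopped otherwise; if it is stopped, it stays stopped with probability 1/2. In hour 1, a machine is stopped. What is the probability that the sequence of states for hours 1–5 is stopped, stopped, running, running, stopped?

3/49

Hour 1 is given. For each transition, use the conditional probability from the current state:
P(stopped | stopped) = 1/2; P(running | stopped) = 1/2; P(running | running) = 3/7; P(stopped | running) = 4/7.
P = 1/2 × 1/2 × 3/7 × 4/7 = 12/196 = 3/49.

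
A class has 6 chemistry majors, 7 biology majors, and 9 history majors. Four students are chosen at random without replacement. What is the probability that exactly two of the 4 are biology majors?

One ordering (biology majors drawn first) has probability 7/22 × 6/21 × 15/20 × 14/19 = 8820/175560 = 21/418.
There are C(4,2) = 6 such orderings, each equally likely, so P = 6 × 21/418 = 63/209.

63/209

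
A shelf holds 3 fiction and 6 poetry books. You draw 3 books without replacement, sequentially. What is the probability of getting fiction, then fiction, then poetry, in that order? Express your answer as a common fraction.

Multiply the probability of each draw given the previous ones:
P = 3/9 × 2/8 × 6/7 = 36/504 = 1/14.

1/14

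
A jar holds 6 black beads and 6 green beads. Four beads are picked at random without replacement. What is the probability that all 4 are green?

P = 6/12 × 5/11 × 4/10 × 3/9 = 360/11880 = 1/33.

1/33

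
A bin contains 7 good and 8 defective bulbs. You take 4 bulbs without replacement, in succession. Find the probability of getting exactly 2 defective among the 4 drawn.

One ordering (defective drawn first) has probability 8/15 × 7/14 × 7/13 × 6/12 = 2352/32760 = 14/195.
There are C(4,2) = 6 such orderings, each equally likely, so P = 6 × 14/195 = 28/65.

28/65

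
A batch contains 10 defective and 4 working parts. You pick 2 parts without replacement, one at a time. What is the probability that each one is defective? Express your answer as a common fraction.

45/91

P(every draw is defective) = 10/14 × 9/13 = 90/182 = 45/91.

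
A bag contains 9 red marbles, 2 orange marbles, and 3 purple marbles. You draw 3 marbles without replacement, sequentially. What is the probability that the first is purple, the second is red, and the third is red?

9/91

Multiply the probability of each draw given the previous ones:
P = 3/14 × 9/13 × 8/12 = 216/2184 = 9/91.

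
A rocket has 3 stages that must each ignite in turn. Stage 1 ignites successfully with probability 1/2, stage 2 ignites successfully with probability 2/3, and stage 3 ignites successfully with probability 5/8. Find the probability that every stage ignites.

5/24

Each stage is reached only if all earlier stages succeed, so
P = 1/2 × 2/3 × 5/8 = 10/48 = 5/24.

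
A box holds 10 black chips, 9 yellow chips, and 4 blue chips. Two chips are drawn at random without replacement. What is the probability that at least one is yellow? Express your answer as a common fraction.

162/253

P(no yellow) = 14/23 × 13/22 = 182/506 = 91/253.
P(at least one) = 1 − 91/253 = 162/253.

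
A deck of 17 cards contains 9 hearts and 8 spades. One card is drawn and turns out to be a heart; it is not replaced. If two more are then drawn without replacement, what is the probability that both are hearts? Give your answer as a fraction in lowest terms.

7/30

With the first card removed, 8 hearts remain out of 16.
P = 8/16 × 7/15 = 56/240 = 7/30.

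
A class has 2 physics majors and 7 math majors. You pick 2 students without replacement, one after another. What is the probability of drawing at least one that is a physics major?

5/12

P(no physics majors) = 7/9 × 6/8 = 42/72 = 7/12.
P(at least one) = 1 − 7/12 = 5/12.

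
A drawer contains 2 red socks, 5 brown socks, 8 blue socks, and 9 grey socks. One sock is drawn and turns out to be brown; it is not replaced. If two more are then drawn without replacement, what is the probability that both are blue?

After the first draw, 8 of the remaining 23 socks are blue.
P = 8/23 × 7/22 = 56/506 = 28/253.

28/253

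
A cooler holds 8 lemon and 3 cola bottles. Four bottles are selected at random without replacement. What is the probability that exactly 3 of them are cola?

4/165

One ordering (cola drawn first) has probability 3/11 × 2/10 × 1/9 × 8/8 = 48/7920 = 1/165.
There are C(4,3) = 4 such orderings, each equally likely, so P = 4 × 1/165 = 4/165.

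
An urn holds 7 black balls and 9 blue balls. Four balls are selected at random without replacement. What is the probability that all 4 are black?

P(all black) = 7/16 × 6/15 × 5/14 × 4/13 = 840/43680 = 1/52.

1/52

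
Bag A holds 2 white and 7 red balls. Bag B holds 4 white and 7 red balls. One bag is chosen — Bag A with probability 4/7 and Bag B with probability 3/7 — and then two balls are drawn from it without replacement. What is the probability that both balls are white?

From Bag A: P(both white) = (2/9)(1/8) = 1/36.
From Bag B: P(both white) = (4/11)(3/10) = 6/55.
Total probability = (4/7)(1/36) + (3/7)(6/55) = 31/495.

31/495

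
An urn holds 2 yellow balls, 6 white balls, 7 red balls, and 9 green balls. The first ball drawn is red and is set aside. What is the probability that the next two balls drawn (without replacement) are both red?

With the first ball removed, 6 red remain out of 23.
P = 6/23 × 5/22 = 30/506 = 15/253.

15/253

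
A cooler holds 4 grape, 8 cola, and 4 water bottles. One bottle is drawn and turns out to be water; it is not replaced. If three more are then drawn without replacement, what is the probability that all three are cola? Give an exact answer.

8/65

After the first draw, 8 of the remaining 15 bottles are cola.
P = 8/15 × 7/14 × 6/13 = 336/2730 = 8/65.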